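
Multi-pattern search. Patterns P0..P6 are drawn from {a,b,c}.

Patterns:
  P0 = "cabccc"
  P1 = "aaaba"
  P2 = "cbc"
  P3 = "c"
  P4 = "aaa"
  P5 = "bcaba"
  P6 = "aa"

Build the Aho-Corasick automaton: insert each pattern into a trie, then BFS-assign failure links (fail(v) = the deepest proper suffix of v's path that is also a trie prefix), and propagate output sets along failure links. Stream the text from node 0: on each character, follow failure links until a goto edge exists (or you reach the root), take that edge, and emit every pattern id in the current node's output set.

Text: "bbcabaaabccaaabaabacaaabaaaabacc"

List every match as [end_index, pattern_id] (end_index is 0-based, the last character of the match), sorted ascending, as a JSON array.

Build automaton:
Trie nodes:
  n0 'ε': a→7 b→14 c→1
  n1 'c': a→2 b→12  [P3 ends]
  n2 'ca': b→3
  n3 'cab': c→4
  n4 'cabc': c→5
  n5 'cabcc': c→6
  n6 'cabccc': ·  [P0 ends]
  n7 'a': a→8
  n8 'aa': a→9  [P6 ends]
  n9 'aaa': b→10  [P4 ends]
  n10 'aaab': a→11
  n11 'aaaba': ·  [P1 ends]
  n12 'cb': c→13
  n13 'cbc': ·  [P2 ends]
  n14 'b': c→15
  n15 'bc': a→16
  n16 'bca': b→17
  n17 'bcab': a→18
  n18 'bcaba': ·  [P5 ends]

BFS fail/out derivation:
  n1('c'): parent n0 fail=0; on 'c' 0 → fail=0;  out {3}∪∅={3}
  n7('a'): parent n0 fail=0; on 'a' 0 → fail=0;  out ∅∪∅=∅
  n14('b'): parent n0 fail=0; on 'b' 0 → fail=0;  out ∅∪∅=∅
  n2('ca'): parent n1 fail=0; on 'a' 0 → fail=7;  out ∅∪∅=∅
  n8('aa'): parent n7 fail=0; on 'a' 0 → fail=7;  out {6}∪∅={6}
  n12('cb'): parent n1 fail=0; on 'b' 0 → fail=14;  out ∅∪∅=∅
  n15('bc'): parent n14 fail=0; on 'c' 0 → fail=1;  out ∅∪{3}={3}
  n3('cab'): parent n2 fail=7; on 'b' 7→0 → fail=14;  out ∅∪∅=∅
  n9('aaa'): parent n8 fail=7; on 'a' 7 → fail=8;  out {4}∪{6}={4,6}
  n13('cbc'): parent n12 fail=14; on 'c' 14 → fail=15;  out {2}∪{3}={2,3}
  n16('bca'): parent n15 fail=1; on 'a' 1 → fail=2;  out ∅∪∅=∅
  n4('cabc'): parent n3 fail=14; on 'c' 14 → fail=15;  out ∅∪{3}={3}
  n10('aaab'): parent n9 fail=8; on 'b' 8→7→0 → fail=14;  out ∅∪∅=∅
  n17('bcab'): parent n16 fail=2; on 'b' 2 → fail=3;  out ∅∪∅=∅
  n5('cabcc'): parent n4 fail=15; on 'c' 15→1→0 → fail=1;  out ∅∪{3}={3}
  n11('aaaba'): parent n10 fail=14; on 'a' 14→0 → fail=7;  out {1}∪∅={1}
  n18('bcaba'): parent n17 fail=3; on 'a' 3→14→0 → fail=7;  out {5}∪∅={5}
  n6('cabccc'): parent n5 fail=1; on 'c' 1→0 → fail=1;  out {0}∪{3}={0,3}

Run:
[0] read 'b'  n0⇒n14
[1] read 'b'  n14⇒n14 (fail-walked)
[2] read 'c'  n14⇒n15  emit P3@[2:2]
[3] read 'a'  n15⇒n16
[4] read 'b'  n16⇒n17
[5] read 'a'  n17⇒n18  emit P5@[1:5]
[6] read 'a'  n18⇒n8 (fail-walked)  emit P6@[5:6]
[7] read 'a'  n8⇒n9  emit P4@[5:7],P6@[6:7]
[8] read 'b'  n9⇒n10
[9] read 'c'  n10⇒n15 (fail-walked)  emit P3@[9:9]
[10] read 'c'  n15⇒n1 (fail-walked)  emit P3@[10:10]
[11] read 'a'  n1⇒n2
[12] read 'a'  n2⇒n8 (fail-walked)  emit P6@[11:12]
[13] read 'a'  n8⇒n9  emit P4@[11:13],P6@[12:13]
[14] read 'b'  n9⇒n10
[15] read 'a'  n10⇒n11  emit P1@[11:15]
[16] read 'a'  n11⇒n8 (fail-walked)  emit P6@[15:16]
[17] read 'b'  n8⇒n14 (fail-walked)
[18] read 'a'  n14⇒n7 (fail-walked)
[19] read 'c'  n7⇒n1 (fail-walked)  emit P3@[19:19]
[20] read 'a'  n1⇒n2
[21] read 'a'  n2⇒n8 (fail-walked)  emit P6@[20:21]
[22] read 'a'  n8⇒n9  emit P4@[20:22],P6@[21:22]
[23] read 'b'  n9⇒n10
[24] read 'a'  n10⇒n11  emit P1@[20:24]
[25] read 'a'  n11⇒n8 (fail-walked)  emit P6@[24:25]
[26] read 'a'  n8⇒n9  emit P4@[24:26],P6@[25:26]
[27] read 'a'  n9⇒n9 (fail-walked)  emit P4@[25:27],P6@[26:27]
[28] read 'b'  n9⇒n10
[29] read 'a'  n10⇒n11  emit P1@[25:29]
[30] read 'c'  n11⇒n1 (fail-walked)  emit P3@[30:30]
[31] read 'c'  n1⇒n1 (fail-walked)  emit P3@[31:31]

Matches: [[2,3],[5,5],[6,6],[7,4],[7,6],[9,3],[10,3],[12,6],[13,4],[13,6],[15,1],[16,6],[19,3],[21,6],[22,4],[22,6],[24,1],[25,6],[26,4],[26,6],[27,4],[27,6],[29,1],[30,3],[31,3]]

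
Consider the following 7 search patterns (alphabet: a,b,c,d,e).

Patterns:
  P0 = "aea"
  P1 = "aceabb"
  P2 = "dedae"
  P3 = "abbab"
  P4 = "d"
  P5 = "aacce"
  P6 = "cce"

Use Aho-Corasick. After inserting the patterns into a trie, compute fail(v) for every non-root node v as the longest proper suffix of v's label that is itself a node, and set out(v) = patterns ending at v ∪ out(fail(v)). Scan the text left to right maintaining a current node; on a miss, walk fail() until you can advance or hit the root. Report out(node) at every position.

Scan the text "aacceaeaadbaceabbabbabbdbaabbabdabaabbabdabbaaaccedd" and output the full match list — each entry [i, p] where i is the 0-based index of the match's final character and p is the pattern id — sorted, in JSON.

Construct AC machine:
Trie nodes:
  n0 'ε': a→1 c→22 d→9
  n1 'a': a→18 b→14 c→4 e→2
  n2 'ae': a→3
  n3 'aea': ·  [P0 ends]
  n4 'ac': e→5
  n5 'ace': a→6
  n6 'acea': b→7
  n7 'aceab': b→8
  n8 'aceabb': ·  [P1 ends]
  n9 'd': e→10  [P4 ends]
  n10 'de': d→11
  n11 'ded': a→12
  n12 'deda': e→13
  n13 'dedae': ·  [P2 ends]
  n14 'ab': b→15
  n15 'abb': a→16
  n16 'abba': b→17
  n17 'abbab': ·  [P3 ends]
  n18 'aa': c→19
  n19 'aac': c→20
  n20 'aacc': e→21
  n21 'aacce': ·  [P5 ends]
  n22 'c': c→23
  n23 'cc': e→24
  n24 'cce': ·  [P6 ends]

BFS fail/out derivation:
  n1('a'): parent n0 fail=0; on 'a' 0 → fail=0;  out ∅∪∅=∅
  n9('d'): parent n0 fail=0; on 'd' 0 → fail=0;  out {4}∪∅={4}
  n22('c'): parent n0 fail=0; on 'c' 0 → fail=0;  out ∅∪∅=∅
  n2('ae'): parent n1 fail=0; on 'e' 0 → fail=0;  out ∅∪∅=∅
  n4('ac'): parent n1 fail=0; on 'c' 0 → fail=22;  out ∅∪∅=∅
  n10('de'): parent n9 fail=0; on 'e' 0 → fail=0;  out ∅∪∅=∅
  n14('ab'): parent n1 fail=0; on 'b' 0 → fail=0;  out ∅∪∅=∅
  n18('aa'): parent n1 fail=0; on 'a' 0 → fail=1;  out ∅∪∅=∅
  n23('cc'): parent n22 fail=0; on 'c' 0 → fail=22;  out ∅∪∅=∅
  n3('aea'): parent n2 fail=0; on 'a' 0 → fail=1;  out {0}∪∅={0}
  n5('ace'): parent n4 fail=22; on 'e' 22→0 → fail=0;  out ∅∪∅=∅
  n11('ded'): parent n10 fail=0; on 'd' 0 → fail=9;  out ∅∪{4}={4}
  n15('abb'): parent n14 fail=0; on 'b' 0 → fail=0;  out ∅∪∅=∅
  n19('aac'): parent n18 fail=1; on 'c' 1 → fail=4;  out ∅∪∅=∅
  n24('cce'): parent n23 fail=22; on 'e' 22→0 → fail=0;  out {6}∪∅={6}
  n6('acea'): parent n5 fail=0; on 'a' 0 → fail=1;  out ∅∪∅=∅
  n12('deda'): parent n11 fail=9; on 'a' 9→0 → fail=1;  out ∅∪∅=∅
  n16('abba'): parent n15 fail=0; on 'a' 0 → fail=1;  out ∅∪∅=∅
  n20('aacc'): parent n19 fail=4; on 'c' 4→22 → fail=23;  out ∅∪∅=∅
  n7('aceab'): parent n6 fail=1; on 'b' 1 → fail=14;  out ∅∪∅=∅
  n13('dedae'): parent n12 fail=1; on 'e' 1 → fail=2;  out {2}∪∅={2}
  n17('abbab'): parent n16 fail=1; on 'b' 1 → fail=14;  out {3}∪∅={3}
  n21('aacce'): parent n20 fail=23; on 'e' 23 → fail=24;  out {5}∪{6}={5,6}
  n8('aceabb'): parent n7 fail=14; on 'b' 14 → fail=15;  out {1}∪∅={1}

Text stream:
pos 0 'a': at 1
pos 1 'a': at 18
pos 2 'c': at 19
pos 3 'c': at 20
pos 4 'e': at 21  ** P5@[0:4],P6@[2:4]
pos 5 'a': at 1 (fail-walked)
pos 6 'e': at 2
pos 7 'a': at 3  ** P0@[5:7]
pos 8 'a': at 18 (fail-walked)
pos 9 'd': at 9 (fail-walked)  ** P4@[9:9]
pos 10 'b': at 0 (fail-walked)
pos 11 'a': at 1
pos 12 'c': at 4
pos 13 'e': at 5
pos 14 'a': at 6
pos 15 'b': at 7
pos 16 'b': at 8  ** P1@[11:16]
pos 17 'a': at 16 (fail-walked)
pos 18 'b': at 17  ** P3@[14:18]
pos 19 'b': at 15 (fail-walked)
pos 20 'a': at 16
pos 21 'b': at 17  ** P3@[17:21]
pos 22 'b': at 15 (fail-walked)
pos 23 'd': at 9 (fail-walked)  ** P4@[23:23]
pos 24 'b': at 0 (fail-walked)
pos 25 'a': at 1
pos 26 'a': at 18
pos 27 'b': at 14 (fail-walked)
pos 28 'b': at 15
pos 29 'a': at 16
pos 30 'b': at 17  ** P3@[26:30]
pos 31 'd': at 9 (fail-walked)  ** P4@[31:31]
pos 32 'a': at 1 (fail-walked)
pos 33 'b': at 14
pos 34 'a': at 1 (fail-walked)
pos 35 'a': at 18
pos 36 'b': at 14 (fail-walked)
pos 37 'b': at 15
pos 38 'a': at 16
pos 39 'b': at 17  ** P3@[35:39]
pos 40 'd': at 9 (fail-walked)  ** P4@[40:40]
pos 41 'a': at 1 (fail-walked)
pos 42 'b': at 14
pos 43 'b': at 15
pos 44 'a': at 16
pos 45 'a': at 18 (fail-walked)
pos 46 'a': at 18 (fail-walked)
pos 47 'c': at 19
pos 48 'c': at 20
pos 49 'e': at 21  ** P5@[45:49],P6@[47:49]
pos 50 'd': at 9 (fail-walked)  ** P4@[50:50]
pos 51 'd': at 9 (fail-walked)  ** P4@[51:51]

All matches (sorted): [[4,5],[4,6],[7,0],[9,4],[16,1],[18,3],[21,3],[23,4],[30,3],[31,4],[39,3],[40,4],[49,5],[49,6],[50,4],[51,4]]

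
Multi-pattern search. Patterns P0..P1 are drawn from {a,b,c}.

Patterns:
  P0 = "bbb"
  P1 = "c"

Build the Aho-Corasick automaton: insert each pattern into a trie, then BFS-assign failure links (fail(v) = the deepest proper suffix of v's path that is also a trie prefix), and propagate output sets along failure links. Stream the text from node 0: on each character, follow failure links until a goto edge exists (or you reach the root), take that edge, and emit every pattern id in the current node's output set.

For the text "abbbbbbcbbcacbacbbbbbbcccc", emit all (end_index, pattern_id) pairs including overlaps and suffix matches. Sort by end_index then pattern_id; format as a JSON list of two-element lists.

Construct AC machine:
Trie (insert patterns):
  0='ε' goto b→1 c→4
  1='b' goto b→2
  2='bb' goto b→3
  3='bbb' goto ·  [P0 ends]
  4='c' goto ·  [P1 ends]

Failure links (BFS by depth):
  n1('b'): parent n0 fail=0; on 'b' 0 → fail=0;  out ∅∪∅=∅
  n4('c'): parent n0 fail=0; on 'c' 0 → fail=0;  out {1}∪∅={1}
  n2('bb'): parent n1 fail=0; on 'b' 0 → fail=1;  out ∅∪∅=∅
  n3('bbb'): parent n2 fail=1; on 'b' 1 → fail=2;  out {0}∪∅={0}

Text stream:
i=0 'a': node 0→0
i=1 'b': node 0→1
i=2 'b': node 1→2
i=3 'b': node 2→3  → match P0@[1:3]
i=4 'b': node 3→3 ·f  → match P0@[2:4]
i=5 'b': node 3→3 ·f  → match P0@[3:5]
i=6 'b': node 3→3 ·f  → match P0@[4:6]
i=7 'c': node 3→4 ·f  → match P1@[7:7]
i=8 'b': node 4→1 ·f
i=9 'b': node 1→2
i=10 'c': node 2→4 ·f  → match P1@[10:10]
i=11 'a': node 4→0 ·f
i=12 'c': node 0→4  → match P1@[12:12]
i=13 'b': node 4→1 ·f
i=14 'a': node 1→0 ·f
i=15 'c': node 0→4  → match P1@[15:15]
i=16 'b': node 4→1 ·f
i=17 'b': node 1→2
i=18 'b': node 2→3  → match P0@[16:18]
i=19 'b': node 3→3 ·f  → match P0@[17:19]
i=20 'b': node 3→3 ·f  → match P0@[18:20]
i=21 'b': node 3→3 ·f  → match P0@[19:21]
i=22 'c': node 3→4 ·f  → match P1@[22:22]
i=23 'c': node 4→4 ·f  → match P1@[23:23]
i=24 'c': node 4→4 ·f  → match P1@[24:24]
i=25 'c': node 4→4 ·f  → match P1@[25:25]

Matches: [[3,0],[4,0],[5,0],[6,0],[7,1],[10,1],[12,1],[15,1],[18,0],[19,0],[20,0],[21,0],[22,1],[23,1],[24,1],[25,1]]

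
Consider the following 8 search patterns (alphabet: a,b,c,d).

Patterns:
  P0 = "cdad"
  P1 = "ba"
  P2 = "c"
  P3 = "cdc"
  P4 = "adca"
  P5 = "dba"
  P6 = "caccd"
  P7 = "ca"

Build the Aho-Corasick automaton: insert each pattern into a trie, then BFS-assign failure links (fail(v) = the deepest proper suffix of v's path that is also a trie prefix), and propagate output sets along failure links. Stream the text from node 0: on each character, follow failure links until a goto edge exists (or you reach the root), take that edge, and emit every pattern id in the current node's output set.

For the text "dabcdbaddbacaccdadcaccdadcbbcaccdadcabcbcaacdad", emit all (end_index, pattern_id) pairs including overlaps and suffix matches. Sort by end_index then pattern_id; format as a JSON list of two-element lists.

Build automaton:
Trie (insert patterns):
  0='ε' goto a→8 b→5 c→1 d→12
  1='c' goto a→15 d→2  [P2 ends]
  2='cd' goto a→3 c→7
  3='cda' goto d→4
  4='cdad' goto ·  [P0 ends]
  5='b' goto a→6
  6='ba' goto ·  [P1 ends]
  7='cdc' goto ·  [P3 ends]
  8='a' goto d→9
  9='ad' goto c→10
  10='adc' goto a→11
  11='adca' goto ·  [P4 ends]
  12='d' goto b→13
  13='db' goto a→14
  14='dba' goto ·  [P5 ends]
  15='ca' goto c→16  [P7 ends]
  16='cac' goto c→17
  17='cacc' goto d→18
  18='caccd' goto ·  [P6 ends]

Failure links (BFS by depth):
  n1('c'): parent n0 fail=0; on 'c' 0 → fail=0;  out {2}∪∅={2}
  n5('b'): parent n0 fail=0; on 'b' 0 → fail=0;  out ∅∪∅=∅
  n8('a'): parent n0 fail=0; on 'a' 0 → fail=0;  out ∅∪∅=∅
  n12('d'): parent n0 fail=0; on 'd' 0 → fail=0;  out ∅∪∅=∅
  n2('cd'): parent n1 fail=0; on 'd' 0 → fail=12;  out ∅∪∅=∅
  n6('ba'): parent n5 fail=0; on 'a' 0 → fail=8;  out {1}∪∅={1}
  n9('ad'): parent n8 fail=0; on 'd' 0 → fail=12;  out ∅∪∅=∅
  n13('db'): parent n12 fail=0; on 'b' 0 → fail=5;  out ∅∪∅=∅
  n15('ca'): parent n1 fail=0; on 'a' 0 → fail=8;  out {7}∪∅={7}
  n3('cda'): parent n2 fail=12; on 'a' 12→0 → fail=8;  out ∅∪∅=∅
  n7('cdc'): parent n2 fail=12; on 'c' 12→0 → fail=1;  out {3}∪{2}={2,3}
  n10('adc'): parent n9 fail=12; on 'c' 12→0 → fail=1;  out ∅∪{2}={2}
  n14('dba'): parent n13 fail=5; on 'a' 5 → fail=6;  out {5}∪{1}={1,5}
  n16('cac'): parent n15 fail=8; on 'c' 8→0 → fail=1;  out ∅∪{2}={2}
  n4('cdad'): parent n3 fail=8; on 'd' 8 → fail=9;  out {0}∪∅={0}
  n11('adca'): parent n10 fail=1; on 'a' 1 → fail=15;  out {4}∪{7}={4,7}
  n17('cacc'): parent n16 fail=1; on 'c' 1→0 → fail=1;  out ∅∪{2}={2}
  n18('caccd'): parent n17 fail=1; on 'd' 1 → fail=2;  out {6}∪∅={6}

Text stream:
i=0 'd': node 0→12
i=1 'a': node 12→8 (via fail)
i=2 'b': node 8→5 (via fail)
i=3 'c': node 5→1 (via fail)  emit P2@[3:3]
i=4 'd': node 1→2
i=5 'b': node 2→13 (via fail)
i=6 'a': node 13→14  emit P1@[5:6],P5@[4:6]
i=7 'd': node 14→9 (via fail)
i=8 'd': node 9→12 (via fail)
i=9 'b': node 12→13
i=10 'a': node 13→14  emit P1@[9:10],P5@[8:10]
i=11 'c': node 14→1 (via fail)  emit P2@[11:11]
i=12 'a': node 1→15  emit P7@[11:12]
i=13 'c': node 15→16  emit P2@[13:13]
i=14 'c': node 16→17  emit P2@[14:14]
i=15 'd': node 17→18  emit P6@[11:15]
i=16 'a': node 18→3 (via fail)
i=17 'd': node 3→4  emit P0@[14:17]
i=18 'c': node 4→10 (via fail)  emit P2@[18:18]
i=19 'a': node 10→11  emit P4@[16:19],P7@[18:19]
i=20 'c': node 11→16 (via fail)  emit P2@[20:20]
i=21 'c': node 16→17  emit P2@[21:21]
i=22 'd': node 17→18  emit P6@[18:22]
i=23 'a': node 18→3 (via fail)
i=24 'd': node 3→4  emit P0@[21:24]
i=25 'c': node 4→10 (via fail)  emit P2@[25:25]
i=26 'b': node 10→5 (via fail)
i=27 'b': node 5→5 (via fail)
i=28 'c': node 5→1 (via fail)  emit P2@[28:28]
i=29 'a': node 1→15  emit P7@[28:29]
i=30 'c': node 15→16  emit P2@[30:30]
i=31 'c': node 16→17  emit P2@[31:31]
i=32 'd': node 17→18  emit P6@[28:32]
i=33 'a': node 18→3 (via fail)
i=34 'd': node 3→4  emit P0@[31:34]
i=35 'c': node 4→10 (via fail)  emit P2@[35:35]
i=36 'a': node 10→11  emit P4@[33:36],P7@[35:36]
i=37 'b': node 11→5 (via fail)
i=38 'c': node 5→1 (via fail)  emit P2@[38:38]
i=39 'b': node 1→5 (via fail)
i=40 'c': node 5→1 (via fail)  emit P2@[40:40]
i=41 'a': node 1→15  emit P7@[40:41]
i=42 'a': node 15→8 (via fail)
i=43 'c': node 8→1 (via fail)  emit P2@[43:43]
i=44 'd': node 1→2
i=45 'a': node 2→3
i=46 'd': node 3→4  emit P0@[43:46]

All matches (sorted): [[3,2],[6,1],[6,5],[10,1],[10,5],[11,2],[12,7],[13,2],[14,2],[15,6],[17,0],[18,2],[19,4],[19,7],[20,2],[21,2],[22,6],[24,0],[25,2],[28,2],[29,7],[30,2],[31,2],[32,6],[34,0],[35,2],[36,4],[36,7],[38,2],[40,2],[41,7],[43,2],[46,0]]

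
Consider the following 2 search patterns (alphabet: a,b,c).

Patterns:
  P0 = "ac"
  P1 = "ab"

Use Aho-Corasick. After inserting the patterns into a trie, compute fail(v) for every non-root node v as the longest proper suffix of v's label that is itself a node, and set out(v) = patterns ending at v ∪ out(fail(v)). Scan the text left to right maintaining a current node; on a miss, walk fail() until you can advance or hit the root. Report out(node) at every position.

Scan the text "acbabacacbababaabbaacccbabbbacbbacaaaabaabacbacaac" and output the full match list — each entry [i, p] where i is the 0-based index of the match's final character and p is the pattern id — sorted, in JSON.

Build automaton:
Trie (insert patterns):
  0='ε' goto a→1
  1='a' goto b→3 c→2
  2='ac' goto ·  ←P0
  3='ab' goto ·  ←P1

BFS fail/out derivation:
  fail(1) 'a': from fail(0)=0 chase 'a': 0 ⇒ 0;  out=∅∪out(0)=∅
  fail(2) 'ac': from fail(1)=0 chase 'c': 0 ⇒ 0;  out={0}∪out(0)={0}
  fail(3) 'ab': from fail(1)=0 chase 'b': 0 ⇒ 0;  out={1}∪out(0)={1}

Text stream:
[0] read 'a'  n0⇒n1
[1] read 'c'  n1⇒n2  → match P0@[0:1]
[2] read 'b'  n2⇒n0 (fail-walked)
[3] read 'a'  n0⇒n1
[4] read 'b'  n1⇒n3  → match P1@[3:4]
[5] read 'a'  n3⇒n1 (fail-walked)
[6] read 'c'  n1⇒n2  → match P0@[5:6]
[7] read 'a'  n2⇒n1 (fail-walked)
[8] read 'c'  n1⇒n2  → match P0@[7:8]
[9] read 'b'  n2⇒n0 (fail-walked)
[10] read 'a'  n0⇒n1
[11] read 'b'  n1⇒n3  → match P1@[10:11]
[12] read 'a'  n3⇒n1 (fail-walked)
[13] read 'b'  n1⇒n3  → match P1@[12:13]
[14] read 'a'  n3⇒n1 (fail-walked)
[15] read 'a'  n1⇒n1 (fail-walked)
[16] read 'b'  n1⇒n3  → match P1@[15:16]
[17] read 'b'  n3⇒n0 (fail-walked)
[18] read 'a'  n0⇒n1
[19] read 'a'  n1⇒n1 (fail-walked)
[20] read 'c'  n1⇒n2  → match P0@[19:20]
[21] read 'c'  n2⇒n0 (fail-walked)
[22] read 'c'  n0⇒n0
[23] read 'b'  n0⇒n0
[24] read 'a'  n0⇒n1
[25] read 'b'  n1⇒n3  → match P1@[24:25]
[26] read 'b'  n3⇒n0 (fail-walked)
[27] read 'b'  n0⇒n0
[28] read 'a'  n0⇒n1
[29] read 'c'  n1⇒n2  → match P0@[28:29]
[30] read 'b'  n2⇒n0 (fail-walked)
[31] read 'b'  n0⇒n0
[32] read 'a'  n0⇒n1
[33] read 'c'  n1⇒n2  → match P0@[32:33]
[34] read 'a'  n2⇒n1 (fail-walked)
[35] read 'a'  n1⇒n1 (fail-walked)
[36] read 'a'  n1⇒n1 (fail-walked)
[37] read 'a'  n1⇒n1 (fail-walked)
[38] read 'b'  n1⇒n3  → match P1@[37:38]
[39] read 'a'  n3⇒n1 (fail-walked)
[40] read 'a'  n1⇒n1 (fail-walked)
[41] read 'b'  n1⇒n3  → match P1@[40:41]
[42] read 'a'  n3⇒n1 (fail-walked)
[43] read 'c'  n1⇒n2  → match P0@[42:43]
[44] read 'b'  n2⇒n0 (fail-walked)
[45] read 'a'  n0⇒n1
[46] read 'c'  n1⇒n2  → match P0@[45:46]
[47] read 'a'  n2⇒n1 (fail-walked)
[48] read 'a'  n1⇒n1 (fail-walked)
[49] read 'c'  n1⇒n2  → match P0@[48:49]

All matches (sorted): [[1,0],[4,1],[6,0],[8,0],[11,1],[13,1],[16,1],[20,0],[25,1],[29,0],[33,0],[38,1],[41,1],[43,0],[46,0],[49,0]]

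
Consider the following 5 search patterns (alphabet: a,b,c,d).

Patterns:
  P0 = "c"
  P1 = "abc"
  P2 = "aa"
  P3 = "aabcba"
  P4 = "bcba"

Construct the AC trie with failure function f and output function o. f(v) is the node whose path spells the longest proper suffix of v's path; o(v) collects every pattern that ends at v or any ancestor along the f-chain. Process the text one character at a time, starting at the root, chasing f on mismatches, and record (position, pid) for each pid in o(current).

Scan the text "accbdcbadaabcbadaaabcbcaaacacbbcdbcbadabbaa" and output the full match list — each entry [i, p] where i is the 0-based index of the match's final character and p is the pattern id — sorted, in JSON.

Build:
Trie nodes:
  0='ε' goto a→2 b→10 c→1
  1='c' goto ·  ←P0
  2='a' goto a→5 b→3
  3='ab' goto c→4
  4='abc' goto ·  ←P1
  5='aa' goto b→6  ←P2
  6='aab' goto c→7
  7='aabc' goto b→8
  8='aabcb' goto a→9
  9='aabcba' goto ·  ←P3
  10='b' goto c→11
  11='bc' goto b→12
  12='bcb' goto a→13
  13='bcba' goto ·  ←P4

BFS fail/out derivation:
  n1('c'): parent n0 fail=0; on 'c' 0 → fail=0;  out {0}∪∅={0}
  n2('a'): parent n0 fail=0; on 'a' 0 → fail=0;  out ∅∪∅=∅
  n10('b'): parent n0 fail=0; on 'b' 0 → fail=0;  out ∅∪∅=∅
  n3('ab'): parent n2 fail=0; on 'b' 0 → fail=10;  out ∅∪∅=∅
  n5('aa'): parent n2 fail=0; on 'a' 0 → fail=2;  out {2}∪∅={2}
  n11('bc'): parent n10 fail=0; on 'c' 0 → fail=1;  out ∅∪{0}={0}
  n4('abc'): parent n3 fail=10; on 'c' 10 → fail=11;  out {1}∪{0}={0,1}
  n6('aab'): parent n5 fail=2; on 'b' 2 → fail=3;  out ∅∪∅=∅
  n12('bcb'): parent n11 fail=1; on 'b' 1→0 → fail=10;  out ∅∪∅=∅
  n7('aabc'): parent n6 fail=3; on 'c' 3 → fail=4;  out ∅∪{0,1}={0,1}
  n13('bcba'): parent n12 fail=10; on 'a' 10→0 → fail=2;  out {4}∪∅={4}
  n8('aabcb'): parent n7 fail=4; on 'b' 4→11 → fail=12;  out ∅∪∅=∅
  n9('aabcba'): parent n8 fail=12; on 'a' 12 → fail=13;  out {3}∪{4}={3,4}

Scan:
pos 0 'a': at 2
pos 1 'c': at 1 (via fail)  → match P0@[1:1]
pos 2 'c': at 1 (via fail)  → match P0@[2:2]
pos 3 'b': at 10 (via fail)
pos 4 'd': at 0 (via fail)
pos 5 'c': at 1  → match P0@[5:5]
pos 6 'b': at 10 (via fail)
pos 7 'a': at 2 (via fail)
pos 8 'd': at 0 (via fail)
pos 9 'a': at 2
pos 10 'a': at 5  → match P2@[9:10]
pos 11 'b': at 6
pos 12 'c': at 7  → match P0@[12:12],P1@[10:12]
pos 13 'b': at 8
pos 14 'a': at 9  → match P3@[9:14],P4@[11:14]
pos 15 'd': at 0 (via fail)
pos 16 'a': at 2
pos 17 'a': at 5  → match P2@[16:17]
pos 18 'a': at 5 (via fail)  → match P2@[17:18]
pos 19 'b': at 6
pos 20 'c': at 7  → match P0@[20:20],P1@[18:20]
pos 21 'b': at 8
pos 22 'c': at 11 (via fail)  → match P0@[22:22]
pos 23 'a': at 2 (via fail)
pos 24 'a': at 5  → match P2@[23:24]
pos 25 'a': at 5 (via fail)  → match P2@[24:25]
pos 26 'c': at 1 (via fail)  → match P0@[26:26]
pos 27 'a': at 2 (via fail)
pos 28 'c': at 1 (via fail)  → match P0@[28:28]
pos 29 'b': at 10 (via fail)
pos 30 'b': at 10 (via fail)
pos 31 'c': at 11  → match P0@[31:31]
pos 32 'd': at 0 (via fail)
pos 33 'b': at 10
pos 34 'c': at 11  → match P0@[34:34]
pos 35 'b': at 12
pos 36 'a': at 13  → match P4@[33:36]
pos 37 'd': at 0 (via fail)
pos 38 'a': at 2
pos 39 'b': at 3
pos 40 'b': at 10 (via fail)
pos 41 'a': at 2 (via fail)
pos 42 'a': at 5  → match P2@[41:42]

Matches: [[1,0],[2,0],[5,0],[10,2],[12,0],[12,1],[14,3],[14,4],[17,2],[18,2],[20,0],[20,1],[22,0],[24,2],[25,2],[26,0],[28,0],[31,0],[34,0],[36,4],[42,2]]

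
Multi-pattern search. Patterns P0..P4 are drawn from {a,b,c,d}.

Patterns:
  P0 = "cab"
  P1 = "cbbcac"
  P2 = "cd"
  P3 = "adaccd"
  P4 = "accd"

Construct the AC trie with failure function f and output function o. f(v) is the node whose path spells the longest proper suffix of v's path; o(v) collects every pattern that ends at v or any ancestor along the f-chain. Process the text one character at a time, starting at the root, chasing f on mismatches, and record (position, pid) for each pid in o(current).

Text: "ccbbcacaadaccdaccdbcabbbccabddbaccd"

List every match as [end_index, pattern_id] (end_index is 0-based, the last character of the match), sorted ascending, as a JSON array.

Build automaton:
Trie nodes:
  0='ε' goto a→10 c→1
  1='c' goto a→2 b→4 d→9
  2='ca' goto b→3
  3='cab' goto ·  ←P0
  4='cb' goto b→5
  5='cbb' goto c→6
  6='cbbc' goto a→7
  7='cbbca' goto c→8
  8='cbbcac' goto ·  ←P1
  9='cd' goto ·  ←P2
  10='a' goto c→16 d→11
  11='ad' goto a→12
  12='ada' goto c→13
  13='adac' goto c→14
  14='adacc' goto d→15
  15='adaccd' goto ·  ←P3
  16='ac' goto c→17
  17='acc' goto d→18
  18='accd' goto ·  ←P4

Failure links (BFS by depth):
  n1('c'): parent n0 fail=0; on 'c' 0 → fail=0;  out ∅∪∅=∅
  n10('a'): parent n0 fail=0; on 'a' 0 → fail=0;  out ∅∪∅=∅
  n2('ca'): parent n1 fail=0; on 'a' 0 → fail=10;  out ∅∪∅=∅
  n4('cb'): parent n1 fail=0; on 'b' 0 → fail=0;  out ∅∪∅=∅
  n9('cd'): parent n1 fail=0; on 'd' 0 → fail=0;  out {2}∪∅={2}
  n11('ad'): parent n10 fail=0; on 'd' 0 → fail=0;  out ∅∪∅=∅
  n16('ac'): parent n10 fail=0; on 'c' 0 → fail=1;  out ∅∪∅=∅
  n3('cab'): parent n2 fail=10; on 'b' 10→0 → fail=0;  out {0}∪∅={0}
  n5('cbb'): parent n4 fail=0; on 'b' 0 → fail=0;  out ∅∪∅=∅
  n12('ada'): parent n11 fail=0; on 'a' 0 → fail=10;  out ∅∪∅=∅
  n17('acc'): parent n16 fail=1; on 'c' 1→0 → fail=1;  out ∅∪∅=∅
  n6('cbbc'): parent n5 fail=0; on 'c' 0 → fail=1;  out ∅∪∅=∅
  n13('adac'): parent n12 fail=10; on 'c' 10 → fail=16;  out ∅∪∅=∅
  n18('accd'): parent n17 fail=1; on 'd' 1 → fail=9;  out {4}∪{2}={2,4}
  n7('cbbca'): parent n6 fail=1; on 'a' 1 → fail=2;  out ∅∪∅=∅
  n14('adacc'): parent n13 fail=16; on 'c' 16 → fail=17;  out ∅∪∅=∅
  n8('cbbcac'): parent n7 fail=2; on 'c' 2→10 → fail=16;  out {1}∪∅={1}
  n15('adaccd'): parent n14 fail=17; on 'd' 17 → fail=18;  out {3}∪{2,4}={2,3,4}

Text stream:
pos 0 'c': at 1
pos 1 'c': at 1 (fail-walked)
pos 2 'b': at 4
pos 3 'b': at 5
pos 4 'c': at 6
pos 5 'a': at 7
pos 6 'c': at 8  emit P1@[1:6]
pos 7 'a': at 2 (fail-walked)
pos 8 'a': at 10 (fail-walked)
pos 9 'd': at 11
pos 10 'a': at 12
pos 11 'c': at 13
pos 12 'c': at 14
pos 13 'd': at 15  emit P2@[12:13],P3@[8:13],P4@[10:13]
pos 14 'a': at 10 (fail-walked)
pos 15 'c': at 16
pos 16 'c': at 17
pos 17 'd': at 18  emit P2@[16:17],P4@[14:17]
pos 18 'b': at 0 (fail-walked)
pos 19 'c': at 1
pos 20 'a': at 2
pos 21 'b': at 3  emit P0@[19:21]
pos 22 'b': at 0 (fail-walked)
pos 23 'b': at 0
pos 24 'c': at 1
pos 25 'c': at 1 (fail-walked)
pos 26 'a': at 2
pos 27 'b': at 3  emit P0@[25:27]
pos 28 'd': at 0 (fail-walked)
pos 29 'd': at 0
pos 30 'b': at 0
pos 31 'a': at 10
pos 32 'c': at 16
pos 33 'c': at 17
pos 34 'd': at 18  emit P2@[33:34],P4@[31:34]

Result: [[6,1],[13,2],[13,3],[13,4],[17,2],[17,4],[21,0],[27,0],[34,2],[34,4]]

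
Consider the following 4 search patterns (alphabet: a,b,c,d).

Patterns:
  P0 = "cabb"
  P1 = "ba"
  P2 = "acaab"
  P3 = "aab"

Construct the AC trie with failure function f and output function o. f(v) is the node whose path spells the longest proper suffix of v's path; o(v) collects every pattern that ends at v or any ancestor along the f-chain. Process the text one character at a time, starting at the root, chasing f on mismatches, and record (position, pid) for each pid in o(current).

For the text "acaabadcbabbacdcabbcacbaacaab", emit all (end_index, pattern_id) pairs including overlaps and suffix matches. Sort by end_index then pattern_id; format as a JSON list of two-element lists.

Build:
Trie (insert patterns):
  0='ε' goto a→7 b→5 c→1
  1='c' goto a→2
  2='ca' goto b→3
  3='cab' goto b→4
  4='cabb' goto ·  [P0 ends]
  5='b' goto a→6
  6='ba' goto ·  [P1 ends]
  7='a' goto a→12 c→8
  8='ac' goto a→9
  9='aca' goto a→10
  10='acaa' goto b→11
  11='acaab' goto ·  [P2 ends]
  12='aa' goto b→13
  13='aab' goto ·  [P3 ends]

Failure links (BFS by depth):
  n1('c'): parent n0 fail=0; on 'c' 0 → fail=0;  out ∅∪∅=∅
  n5('b'): parent n0 fail=0; on 'b' 0 → fail=0;  out ∅∪∅=∅
  n7('a'): parent n0 fail=0; on 'a' 0 → fail=0;  out ∅∪∅=∅
  n2('ca'): parent n1 fail=0; on 'a' 0 → fail=7;  out ∅∪∅=∅
  n6('ba'): parent n5 fail=0; on 'a' 0 → fail=7;  out {1}∪∅={1}
  n8('ac'): parent n7 fail=0; on 'c' 0 → fail=1;  out ∅∪∅=∅
  n12('aa'): parent n7 fail=0; on 'a' 0 → fail=7;  out ∅∪∅=∅
  n3('cab'): parent n2 fail=7; on 'b' 7→0 → fail=5;  out ∅∪∅=∅
  n9('aca'): parent n8 fail=1; on 'a' 1 → fail=2;  out ∅∪∅=∅
  n13('aab'): parent n12 fail=7; on 'b' 7→0 → fail=5;  out {3}∪∅={3}
  n4('cabb'): parent n3 fail=5; on 'b' 5→0 → fail=5;  out {0}∪∅={0}
  n10('acaa'): parent n9 fail=2; on 'a' 2→7 → fail=12;  out ∅∪∅=∅
  n11('acaab'): parent n10 fail=12; on 'b' 12 → fail=13;  out {2}∪{3}={2,3}

Scan:
i=0 'a': node 0→7
i=1 'c': node 7→8
i=2 'a': node 8→9
i=3 'a': node 9→10
i=4 'b': node 10→11  → match P2@[0:4],P3@[2:4]
i=5 'a': node 11→6 (via fail)  → match P1@[4:5]
i=6 'd': node 6→0 (via fail)
i=7 'c': node 0→1
i=8 'b': node 1→5 (via fail)
i=9 'a': node 5→6  → match P1@[8:9]
i=10 'b': node 6→5 (via fail)
i=11 'b': node 5→5 (via fail)
i=12 'a': node 5→6  → match P1@[11:12]
i=13 'c': node 6→8 (via fail)
i=14 'd': node 8→0 (via fail)
i=15 'c': node 0→1
i=16 'a': node 1→2
i=17 'b': node 2→3
i=18 'b': node 3→4  → match P0@[15:18]
i=19 'c': node 4→1 (via fail)
i=20 'a': node 1→2
i=21 'c': node 2→8 (via fail)
i=22 'b': node 8→5 (via fail)
i=23 'a': node 5→6  → match P1@[22:23]
i=24 'a': node 6→12 (via fail)
i=25 'c': node 12→8 (via fail)
i=26 'a': node 8→9
i=27 'a': node 9→10
i=28 'b': node 10→11  → match P2@[24:28],P3@[26:28]

All matches (sorted): [[4,2],[4,3],[5,1],[9,1],[12,1],[18,0],[23,1],[28,2],[28,3]]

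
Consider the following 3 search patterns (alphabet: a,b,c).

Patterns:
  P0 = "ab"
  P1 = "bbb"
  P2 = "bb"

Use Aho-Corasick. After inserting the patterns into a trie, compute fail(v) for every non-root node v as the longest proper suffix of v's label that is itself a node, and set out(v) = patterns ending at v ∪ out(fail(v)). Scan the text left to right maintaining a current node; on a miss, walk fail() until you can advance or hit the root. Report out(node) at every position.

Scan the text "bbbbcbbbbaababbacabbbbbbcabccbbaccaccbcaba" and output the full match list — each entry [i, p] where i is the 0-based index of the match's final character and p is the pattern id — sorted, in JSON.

Construct AC machine:
Trie nodes:
  0='ε' goto a→1 b→3
  1='a' goto b→2
  2='ab' goto ·  [P0 ends]
  3='b' goto b→4
  4='bb' goto b→5  [P2 ends]
  5='bbb' goto ·  [P1 ends]

BFS fail/out derivation:
  fail(1) 'a': from fail(0)=0 chase 'a': 0 ⇒ 0;  out=∅∪out(0)=∅
  fail(3) 'b': from fail(0)=0 chase 'b': 0 ⇒ 0;  out=∅∪out(0)=∅
  fail(2) 'ab': from fail(1)=0 chase 'b': 0 ⇒ 3;  out={0}∪out(3)={0}
  fail(4) 'bb': from fail(3)=0 chase 'b': 0 ⇒ 3;  out={2}∪out(3)={2}
  fail(5) 'bbb': from fail(4)=3 chase 'b': 3 ⇒ 4;  out={1}∪out(4)={1,2}

Run:
pos 0 'b': at 3
pos 1 'b': at 4  ** P2@[0:1]
pos 2 'b': at 5  ** P1@[0:2],P2@[1:2]
pos 3 'b': at 5 (via fail)  ** P1@[1:3],P2@[2:3]
pos 4 'c': at 0 (via fail)
pos 5 'b': at 3
pos 6 'b': at 4  ** P2@[5:6]
pos 7 'b': at 5  ** P1@[5:7],P2@[6:7]
pos 8 'b': at 5 (via fail)  ** P1@[6:8],P2@[7:8]
pos 9 'a': at 1 (via fail)
pos 10 'a': at 1 (via fail)
pos 11 'b': at 2  ** P0@[10:11]
pos 12 'a': at 1 (via fail)
pos 13 'b': at 2  ** P0@[12:13]
pos 14 'b': at 4 (via fail)  ** P2@[13:14]
pos 15 'a': at 1 (via fail)
pos 16 'c': at 0 (via fail)
pos 17 'a': at 1
pos 18 'b': at 2  ** P0@[17:18]
pos 19 'b': at 4 (via fail)  ** P2@[18:19]
pos 20 'b': at 5  ** P1@[18:20],P2@[19:20]
pos 21 'b': at 5 (via fail)  ** P1@[19:21],P2@[20:21]
pos 22 'b': at 5 (via fail)  ** P1@[20:22],P2@[21:22]
pos 23 'b': at 5 (via fail)  ** P1@[21:23],P2@[22:23]
pos 24 'c': at 0 (via fail)
pos 25 'a': at 1
pos 26 'b': at 2  ** P0@[25:26]
pos 27 'c': at 0 (via fail)
pos 28 'c': at 0
pos 29 'b': at 3
pos 30 'b': at 4  ** P2@[29:30]
pos 31 'a': at 1 (via fail)
pos 32 'c': at 0 (via fail)
pos 33 'c': at 0
pos 34 'a': at 1
pos 35 'c': at 0 (via fail)
pos 36 'c': at 0
pos 37 'b': at 3
pos 38 'c': at 0 (via fail)
pos 39 'a': at 1
pos 40 'b': at 2  ** P0@[39:40]
pos 41 'a': at 1 (via fail)

Result: [[1,2],[2,1],[2,2],[3,1],[3,2],[6,2],[7,1],[7,2],[8,1],[8,2],[11,0],[13,0],[14,2],[18,0],[19,2],[20,1],[20,2],[21,1],[21,2],[22,1],[22,2],[23,1],[23,2],[26,0],[30,2],[40,0]]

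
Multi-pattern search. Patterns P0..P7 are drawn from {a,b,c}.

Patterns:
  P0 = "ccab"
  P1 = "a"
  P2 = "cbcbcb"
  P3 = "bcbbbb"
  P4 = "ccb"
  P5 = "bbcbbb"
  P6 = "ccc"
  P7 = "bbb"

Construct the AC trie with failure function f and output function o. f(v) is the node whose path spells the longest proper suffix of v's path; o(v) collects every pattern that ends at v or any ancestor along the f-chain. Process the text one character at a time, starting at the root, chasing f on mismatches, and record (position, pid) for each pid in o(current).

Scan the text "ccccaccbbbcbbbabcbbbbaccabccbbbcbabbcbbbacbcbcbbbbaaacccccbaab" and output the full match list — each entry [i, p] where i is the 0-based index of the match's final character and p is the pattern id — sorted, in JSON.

Construct AC machine:
Trie nodes:
  n0 'ε': a→5 b→11 c→1
  n1 'c': b→6 c→2
  n2 'cc': a→3 b→17 c→23
  n3 'cca': b→4
  n4 'ccab': ·  [P0 ends]
  n5 'a': ·  [P1 ends]
  n6 'cb': c→7
  n7 'cbc': b→8
  n8 'cbcb': c→9
  n9 'cbcbc': b→10
  n10 'cbcbcb': ·  [P2 ends]
  n11 'b': b→18 c→12
  n12 'bc': b→13
  n13 'bcb': b→14
  n14 'bcbb': b→15
  n15 'bcbbb': b→16
  n16 'bcbbbb': ·  [P3 ends]
  n17 'ccb': ·  [P4 ends]
  n18 'bb': b→24 c→19
  n19 'bbc': b→20
  n20 'bbcb': b→21
  n21 'bbcbb': b→22
  n22 'bbcbbb': ·  [P5 ends]
  n23 'ccc': ·  [P6 ends]
  n24 'bbb': ·  [P7 ends]

Failure links (BFS by depth):
  fail(1) 'c': from fail(0)=0 chase 'c': 0 ⇒ 0;  out=∅∪out(0)=∅
  fail(5) 'a': from fail(0)=0 chase 'a': 0 ⇒ 0;  out={1}∪out(0)={1}
  fail(11) 'b': from fail(0)=0 chase 'b': 0 ⇒ 0;  out=∅∪out(0)=∅
  fail(2) 'cc': from fail(1)=0 chase 'c': 0 ⇒ 1;  out=∅∪out(1)=∅
  fail(6) 'cb': from fail(1)=0 chase 'b': 0 ⇒ 11;  out=∅∪out(11)=∅
  fail(12) 'bc': from fail(11)=0 chase 'c': 0 ⇒ 1;  out=∅∪out(1)=∅
  fail(18) 'bb': from fail(11)=0 chase 'b': 0 ⇒ 11;  out=∅∪out(11)=∅
  fail(3) 'cca': from fail(2)=1 chase 'a': 1→0 ⇒ 5;  out=∅∪out(5)={1}
  fail(7) 'cbc': from fail(6)=11 chase 'c': 11 ⇒ 12;  out=∅∪out(12)=∅
  fail(13) 'bcb': from fail(12)=1 chase 'b': 1 ⇒ 6;  out=∅∪out(6)=∅
  fail(17) 'ccb': from fail(2)=1 chase 'b': 1 ⇒ 6;  out={4}∪out(6)={4}
  fail(19) 'bbc': from fail(18)=11 chase 'c': 11 ⇒ 12;  out=∅∪out(12)=∅
  fail(23) 'ccc': from fail(2)=1 chase 'c': 1 ⇒ 2;  out={6}∪out(2)={6}
  fail(24) 'bbb': from fail(18)=11 chase 'b': 11 ⇒ 18;  out={7}∪out(18)={7}
  fail(4) 'ccab': from fail(3)=5 chase 'b': 5→0 ⇒ 11;  out={0}∪out(11)={0}
  fail(8) 'cbcb': from fail(7)=12 chase 'b': 12 ⇒ 13;  out=∅∪out(13)=∅
  fail(14) 'bcbb': from fail(13)=6 chase 'b': 6→11 ⇒ 18;  out=∅∪out(18)=∅
  fail(20) 'bbcb': from fail(19)=12 chase 'b': 12 ⇒ 13;  out=∅∪out(13)=∅
  fail(9) 'cbcbc': from fail(8)=13 chase 'c': 13→6 ⇒ 7;  out=∅∪out(7)=∅
  fail(15) 'bcbbb': from fail(14)=18 chase 'b': 18 ⇒ 24;  out=∅∪out(24)={7}
  fail(21) 'bbcbb': from fail(20)=13 chase 'b': 13 ⇒ 14;  out=∅∪out(14)=∅
  fail(10) 'cbcbcb': from fail(9)=7 chase 'b': 7 ⇒ 8;  out={2}∪out(8)={2}
  fail(16) 'bcbbbb': from fail(15)=24 chase 'b': 24→18 ⇒ 24;  out={3}∪out(24)={3,7}
  fail(22) 'bbcbbb': from fail(21)=14 chase 'b': 14 ⇒ 15;  out={5}∪out(15)={5,7}

Scan:
i=0 'c': node 0→1
i=1 'c': node 1→2
i=2 'c': node 2→23  ** P6@[0:2]
i=3 'c': node 23→23 (via fail)  ** P6@[1:3]
i=4 'a': node 23→3 (via fail)  ** P1@[4:4]
i=5 'c': node 3→1 (via fail)
i=6 'c': node 1→2
i=7 'b': node 2→17  ** P4@[5:7]
i=8 'b': node 17→18 (via fail)
i=9 'b': node 18→24  ** P7@[7:9]
i=10 'c': node 24→19 (via fail)
i=11 'b': node 19→20
i=12 'b': node 20→21
i=13 'b': node 21→22  ** P5@[8:13],P7@[11:13]
i=14 'a': node 22→5 (via fail)  ** P1@[14:14]
i=15 'b': node 5→11 (via fail)
i=16 'c': node 11→12
i=17 'b': node 12→13
i=18 'b': node 13→14
i=19 'b': node 14→15  ** P7@[17:19]
i=20 'b': node 15→16  ** P3@[15:20],P7@[18:20]
i=21 'a': node 16→5 (via fail)  ** P1@[21:21]
i=22 'c': node 5→1 (via fail)
i=23 'c': node 1→2
i=24 'a': node 2→3  ** P1@[24:24]
i=25 'b': node 3→4  ** P0@[22:25]
i=26 'c': node 4→12 (via fail)
i=27 'c': node 12→2 (via fail)
i=28 'b': node 2→17  ** P4@[26:28]
i=29 'b': node 17→18 (via fail)
i=30 'b': node 18→24  ** P7@[28:30]
i=31 'c': node 24→19 (via fail)
i=32 'b': node 19→20
i=33 'a': node 20→5 (via fail)  ** P1@[33:33]
i=34 'b': node 5→11 (via fail)
i=35 'b': node 11→18
i=36 'c': node 18→19
i=37 'b': node 19→20
i=38 'b': node 20→21
i=39 'b': node 21→22  ** P5@[34:39],P7@[37:39]
i=40 'a': node 22→5 (via fail)  ** P1@[40:40]
i=41 'c': node 5→1 (via fail)
i=42 'b': node 1→6
i=43 'c': node 6→7
i=44 'b': node 7→8
i=45 'c': node 8→9
i=46 'b': node 9→10  ** P2@[41:46]
i=47 'b': node 10→14 (via fail)
i=48 'b': node 14→15  ** P7@[46:48]
i=49 'b': node 15→16  ** P3@[44:49],P7@[47:49]
i=50 'a': node 16→5 (via fail)  ** P1@[50:50]
i=51 'a': node 5→5 (via fail)  ** P1@[51:51]
i=52 'a': node 5→5 (via fail)  ** P1@[52:52]
i=53 'c': node 5→1 (via fail)
i=54 'c': node 1→2
i=55 'c': node 2→23  ** P6@[53:55]
i=56 'c': node 23→23 (via fail)  ** P6@[54:56]
i=57 'c': node 23→23 (via fail)  ** P6@[55:57]
i=58 'b': node 23→17 (via fail)  ** P4@[56:58]
i=59 'a': node 17→5 (via fail)  ** P1@[59:59]
i=60 'a': node 5→5 (via fail)  ** P1@[60:60]
i=61 'b': node 5→11 (via fail)

Matches: [[2,6],[3,6],[4,1],[7,4],[9,7],[13,5],[13,7],[14,1],[19,7],[20,3],[20,7],[21,1],[24,1],[25,0],[28,4],[30,7],[33,1],[39,5],[39,7],[40,1],[46,2],[48,7],[49,3],[49,7],[50,1],[51,1],[52,1],[55,6],[56,6],[57,6],[58,4],[59,1],[60,1]]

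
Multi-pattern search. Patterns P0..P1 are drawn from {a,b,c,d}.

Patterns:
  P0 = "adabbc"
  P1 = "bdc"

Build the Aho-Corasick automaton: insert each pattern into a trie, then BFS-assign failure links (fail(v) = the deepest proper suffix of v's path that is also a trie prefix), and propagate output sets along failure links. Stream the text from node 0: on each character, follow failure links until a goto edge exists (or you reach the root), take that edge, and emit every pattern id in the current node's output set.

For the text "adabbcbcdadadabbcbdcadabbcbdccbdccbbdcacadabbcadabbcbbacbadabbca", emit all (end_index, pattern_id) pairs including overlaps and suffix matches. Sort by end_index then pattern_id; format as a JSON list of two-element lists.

Build automaton:
Trie nodes:
  n0 'ε': a→1 b→7
  n1 'a': d→2
  n2 'ad': a→3
  n3 'ada': b→4
  n4 'adab': b→5
  n5 'adabb': c→6
  n6 'adabbc': ·  [P0 ends]
  n7 'b': d→8
  n8 'bd': c→9
  n9 'bdc': ·  [P1 ends]

Failure links (BFS by depth):
  n1('a'): parent n0 fail=0; on 'a' 0 → fail=0;  out ∅∪∅=∅
  n7('b'): parent n0 fail=0; on 'b' 0 → fail=0;  out ∅∪∅=∅
  n2('ad'): parent n1 fail=0; on 'd' 0 → fail=0;  out ∅∪∅=∅
  n8('bd'): parent n7 fail=0; on 'd' 0 → fail=0;  out ∅∪∅=∅
  n3('ada'): parent n2 fail=0; on 'a' 0 → fail=1;  out ∅∪∅=∅
  n9('bdc'): parent n8 fail=0; on 'c' 0 → fail=0;  out {1}∪∅={1}
  n4('adab'): parent n3 fail=1; on 'b' 1→0 → fail=7;  out ∅∪∅=∅
  n5('adabb'): parent n4 fail=7; on 'b' 7→0 → fail=7;  out ∅∪∅=∅
  n6('adabbc'): parent n5 fail=7; on 'c' 7→0 → fail=0;  out {0}∪∅={0}

Run:
[0] read 'a'  n0⇒n1
[1] read 'd'  n1⇒n2
[2] read 'a'  n2⇒n3
[3] read 'b'  n3⇒n4
[4] read 'b'  n4⇒n5
[5] read 'c'  n5⇒n6  emit P0@[0:5]
[6] read 'b'  n6⇒n7 (fail-walked)
[7] read 'c'  n7⇒n0 (fail-walked)
[8] read 'd'  n0⇒n0
[9] read 'a'  n0⇒n1
[10] read 'd'  n1⇒n2
[11] read 'a'  n2⇒n3
[12] read 'd'  n3⇒n2 (fail-walked)
[13] read 'a'  n2⇒n3
[14] read 'b'  n3⇒n4
[15] read 'b'  n4⇒n5
[16] read 'c'  n5⇒n6  emit P0@[11:16]
[17] read 'b'  n6⇒n7 (fail-walked)
[18] read 'd'  n7⇒n8
[19] read 'c'  n8⇒n9  emit P1@[17:19]
[20] read 'a'  n9⇒n1 (fail-walked)
[21] read 'd'  n1⇒n2
[22] read 'a'  n2⇒n3
[23] read 'b'  n3⇒n4
[24] read 'b'  n4⇒n5
[25] read 'c'  n5⇒n6  emit P0@[20:25]
[26] read 'b'  n6⇒n7 (fail-walked)
[27] read 'd'  n7⇒n8
[28] read 'c'  n8⇒n9  emit P1@[26:28]
[29] read 'c'  n9⇒n0 (fail-walked)
[30] read 'b'  n0⇒n7
[31] read 'd'  n7⇒n8
[32] read 'c'  n8⇒n9  emit P1@[30:32]
[33] read 'c'  n9⇒n0 (fail-walked)
[34] read 'b'  n0⇒n7
[35] read 'b'  n7⇒n7 (fail-walked)
[36] read 'd'  n7⇒n8
[37] read 'c'  n8⇒n9  emit P1@[35:37]
[38] read 'a'  n9⇒n1 (fail-walked)
[39] read 'c'  n1⇒n0 (fail-walked)
[40] read 'a'  n0⇒n1
[41] read 'd'  n1⇒n2
[42] read 'a'  n2⇒n3
[43] read 'b'  n3⇒n4
[44] read 'b'  n4⇒n5
[45] read 'c'  n5⇒n6  emit P0@[40:45]
[46] read 'a'  n6⇒n1 (fail-walked)
[47] read 'd'  n1⇒n2
[48] read 'a'  n2⇒n3
[49] read 'b'  n3⇒n4
[50] read 'b'  n4⇒n5
[51] read 'c'  n5⇒n6  emit P0@[46:51]
[52] read 'b'  n6⇒n7 (fail-walked)
[53] read 'b'  n7⇒n7 (fail-walked)
[54] read 'a'  n7⇒n1 (fail-walked)
[55] read 'c'  n1⇒n0 (fail-walked)
[56] read 'b'  n0⇒n7
[57] read 'a'  n7⇒n1 (fail-walked)
[58] read 'd'  n1⇒n2
[59] read 'a'  n2⇒n3
[60] read 'b'  n3⇒n4
[61] read 'b'  n4⇒n5
[62] read 'c'  n5⇒n6  emit P0@[57:62]
[63] read 'a'  n6⇒n1 (fail-walked)

Matches: [[5,0],[16,0],[19,1],[25,0],[28,1],[32,1],[37,1],[45,0],[51,0],[62,0]]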